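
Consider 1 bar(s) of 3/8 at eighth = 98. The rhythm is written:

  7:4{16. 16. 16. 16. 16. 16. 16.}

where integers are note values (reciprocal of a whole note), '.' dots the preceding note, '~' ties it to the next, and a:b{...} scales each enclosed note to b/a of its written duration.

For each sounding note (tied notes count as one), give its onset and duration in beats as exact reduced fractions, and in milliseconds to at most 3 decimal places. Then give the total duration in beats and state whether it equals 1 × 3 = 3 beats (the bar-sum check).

1) 0.0ms=0b +262.391ms=3/7b
2) 262.391ms=3/7b +262.391ms=3/7b
3) 524.781ms=6/7b +262.391ms=3/7b
4) 787.172ms=9/7b +262.391ms=3/7b
5) 1049.563ms=12/7b +262.391ms=3/7b
6) 1311.953ms=15/7b +262.391ms=3/7b
7) 1574.344ms=18/7b +262.391ms=3/7b
Σ=3b of 3 (98bpm 3/8) — PASS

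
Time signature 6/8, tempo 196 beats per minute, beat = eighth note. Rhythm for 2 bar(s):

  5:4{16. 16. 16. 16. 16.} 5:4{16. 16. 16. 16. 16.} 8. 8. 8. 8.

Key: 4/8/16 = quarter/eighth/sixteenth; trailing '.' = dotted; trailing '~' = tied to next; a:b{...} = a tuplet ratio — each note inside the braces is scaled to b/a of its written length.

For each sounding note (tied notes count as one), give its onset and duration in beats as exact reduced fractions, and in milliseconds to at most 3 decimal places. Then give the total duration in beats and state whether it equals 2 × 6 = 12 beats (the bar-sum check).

1) 0.0ms=0b +183.673ms=3/5b
2) 183.673ms=3/5b +183.673ms=3/5b
3) 367.347ms=6/5b +183.673ms=3/5b
4) 551.02ms=9/5b +183.673ms=3/5b
5) 734.694ms=12/5b +183.673ms=3/5b
6) 918.367ms=3b +183.673ms=3/5b
7) 1102.041ms=18/5b +183.673ms=3/5b
8) 1285.714ms=21/5b +183.673ms=3/5b
9) 1469.388ms=24/5b +183.673ms=3/5b
10) 1653.061ms=27/5b +183.673ms=3/5b
11) 1836.735ms=6b +459.184ms=3/2b
12) 2295.918ms=15/2b +459.184ms=3/2b
13) 2755.102ms=9b +459.184ms=3/2b
14) 3214.286ms=21/2b +459.184ms=3/2b
Σ=12b of 12 (196bpm 6/8) — PASS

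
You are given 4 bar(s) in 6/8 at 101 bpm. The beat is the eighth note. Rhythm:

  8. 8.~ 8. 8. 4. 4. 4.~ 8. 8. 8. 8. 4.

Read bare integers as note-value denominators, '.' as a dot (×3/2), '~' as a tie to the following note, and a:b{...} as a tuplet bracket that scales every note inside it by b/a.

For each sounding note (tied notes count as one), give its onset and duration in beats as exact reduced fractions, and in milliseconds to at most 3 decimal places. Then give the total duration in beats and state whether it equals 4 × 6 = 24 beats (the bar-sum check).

1) 0.0ms=0b +891.089ms=3/2b
2) 891.089ms=3/2b +1782.178ms=3b
3) 2673.267ms=9/2b +891.089ms=3/2b
4) 3564.356ms=6b +1782.178ms=3b
5) 5346.535ms=9b +1782.178ms=3b
6) 7128.713ms=12b +2673.267ms=9/2b
7) 9801.98ms=33/2b +891.089ms=3/2b
8) 10693.069ms=18b +891.089ms=3/2b
9) 11584.158ms=39/2b +891.089ms=3/2b
10) 12475.248ms=21b +1782.178ms=3b
Σ=24b of 24 (101bpm 6/8) — PASS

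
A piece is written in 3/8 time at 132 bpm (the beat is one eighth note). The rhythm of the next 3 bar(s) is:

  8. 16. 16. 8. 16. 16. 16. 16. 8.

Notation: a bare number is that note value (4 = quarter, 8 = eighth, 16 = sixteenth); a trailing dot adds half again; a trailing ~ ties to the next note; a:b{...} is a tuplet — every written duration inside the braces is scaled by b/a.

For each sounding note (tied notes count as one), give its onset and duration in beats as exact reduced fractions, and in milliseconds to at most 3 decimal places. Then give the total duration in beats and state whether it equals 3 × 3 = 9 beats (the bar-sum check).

1) 0.0ms=0b +681.818ms=3/2b
2) 681.818ms=3/2b +340.909ms=3/4b
3) 1022.727ms=9/4b +340.909ms=3/4b
4) 1363.636ms=3b +681.818ms=3/2b
5) 2045.455ms=9/2b +340.909ms=3/4b
6) 2386.364ms=21/4b +340.909ms=3/4b
7) 2727.273ms=6b +340.909ms=3/4b
8) 3068.182ms=27/4b +340.909ms=3/4b
9) 3409.091ms=15/2b +681.818ms=3/2b
Σ=9b of 9 (132bpm 3/8) — PASS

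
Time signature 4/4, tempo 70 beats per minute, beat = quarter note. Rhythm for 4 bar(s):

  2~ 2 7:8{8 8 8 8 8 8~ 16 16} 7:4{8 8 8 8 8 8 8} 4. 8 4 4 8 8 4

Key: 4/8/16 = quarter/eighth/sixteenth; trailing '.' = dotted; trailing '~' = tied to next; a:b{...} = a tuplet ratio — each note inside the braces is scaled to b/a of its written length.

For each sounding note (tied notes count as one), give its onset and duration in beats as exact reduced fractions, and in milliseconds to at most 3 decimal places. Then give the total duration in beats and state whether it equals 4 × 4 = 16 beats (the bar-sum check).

1) 0.0ms=0b +3428.571ms=4b
2) 3428.571ms=4b +489.796ms=4/7b
3) 3918.367ms=32/7b +489.796ms=4/7b
4) 4408.163ms=36/7b +489.796ms=4/7b
5) 4897.959ms=40/7b +489.796ms=4/7b
6) 5387.755ms=44/7b +489.796ms=4/7b
7) 5877.551ms=48/7b +734.694ms=6/7b
8) 6612.245ms=54/7b +244.898ms=2/7b
9) 6857.143ms=8b +244.898ms=2/7b
10) 7102.041ms=58/7b +244.898ms=2/7b
11) 7346.939ms=60/7b +244.898ms=2/7b
12) 7591.837ms=62/7b +244.898ms=2/7b
13) 7836.735ms=64/7b +244.898ms=2/7b
14) 8081.633ms=66/7b +244.898ms=2/7b
15) 8326.531ms=68/7b +244.898ms=2/7b
16) 8571.429ms=10b +1285.714ms=3/2b
17) 9857.143ms=23/2b +428.571ms=1/2b
18) 10285.714ms=12b +857.143ms=1b
19) 11142.857ms=13b +857.143ms=1b
20) 12000.0ms=14b +428.571ms=1/2b
21) 12428.571ms=29/2b +428.571ms=1/2b
22) 12857.143ms=15b +857.143ms=1b
Σ=16b of 16 (70bpm 4/4) — PASS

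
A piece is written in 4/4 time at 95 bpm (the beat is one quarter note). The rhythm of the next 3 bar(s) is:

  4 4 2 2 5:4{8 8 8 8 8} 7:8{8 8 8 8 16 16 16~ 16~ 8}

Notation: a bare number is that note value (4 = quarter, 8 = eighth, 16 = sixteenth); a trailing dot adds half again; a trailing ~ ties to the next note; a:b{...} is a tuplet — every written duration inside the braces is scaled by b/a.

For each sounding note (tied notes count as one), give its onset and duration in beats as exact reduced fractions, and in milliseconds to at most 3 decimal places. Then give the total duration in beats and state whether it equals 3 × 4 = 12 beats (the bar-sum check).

1) 0.0ms=0b +631.579ms=1b
2) 631.579ms=1b +631.579ms=1b
3) 1263.158ms=2b +1263.158ms=2b
4) 2526.316ms=4b +1263.158ms=2b
5) 3789.474ms=6b +252.632ms=2/5b
6) 4042.105ms=32/5b +252.632ms=2/5b
7) 4294.737ms=34/5b +252.632ms=2/5b
8) 4547.368ms=36/5b +252.632ms=2/5b
9) 4800.0ms=38/5b +252.632ms=2/5b
10) 5052.632ms=8b +360.902ms=4/7b
11) 5413.534ms=60/7b +360.902ms=4/7b
12) 5774.436ms=64/7b +360.902ms=4/7b
13) 6135.338ms=68/7b +360.902ms=4/7b
14) 6496.241ms=72/7b +180.451ms=2/7b
15) 6676.692ms=74/7b +180.451ms=2/7b
16) 6857.143ms=76/7b +721.805ms=8/7b
Σ=12b of 12 (95bpm 4/4) — PASS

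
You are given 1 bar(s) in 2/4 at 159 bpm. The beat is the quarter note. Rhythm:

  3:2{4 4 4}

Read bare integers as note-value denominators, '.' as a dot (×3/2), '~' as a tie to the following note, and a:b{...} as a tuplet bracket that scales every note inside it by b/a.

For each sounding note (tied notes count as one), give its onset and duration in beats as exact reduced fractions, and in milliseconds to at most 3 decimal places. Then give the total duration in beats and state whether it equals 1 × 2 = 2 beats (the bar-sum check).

1) 0.0ms=0b +251.572ms=2/3b
2) 251.572ms=2/3b +251.572ms=2/3b
3) 503.145ms=4/3b +251.572ms=2/3b
Σ=2b of 2 (159bpm 2/4) — PASS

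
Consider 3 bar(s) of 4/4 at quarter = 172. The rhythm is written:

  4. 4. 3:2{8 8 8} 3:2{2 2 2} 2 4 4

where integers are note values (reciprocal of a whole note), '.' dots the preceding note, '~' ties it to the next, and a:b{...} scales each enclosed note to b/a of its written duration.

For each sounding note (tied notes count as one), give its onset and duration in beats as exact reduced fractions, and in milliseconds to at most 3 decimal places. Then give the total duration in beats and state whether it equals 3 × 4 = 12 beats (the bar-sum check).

1) 0.0ms=0b +523.256ms=3/2b
2) 523.256ms=3/2b +523.256ms=3/2b
3) 1046.512ms=3b +116.279ms=1/3b
4) 1162.791ms=10/3b +116.279ms=1/3b
5) 1279.07ms=11/3b +116.279ms=1/3b
6) 1395.349ms=4b +465.116ms=4/3b
7) 1860.465ms=16/3b +465.116ms=4/3b
8) 2325.581ms=20/3b +465.116ms=4/3b
9) 2790.698ms=8b +697.674ms=2b
10) 3488.372ms=10b +348.837ms=1b
11) 3837.209ms=11b +348.837ms=1b
Σ=12b of 12 (172bpm 4/4) — PASS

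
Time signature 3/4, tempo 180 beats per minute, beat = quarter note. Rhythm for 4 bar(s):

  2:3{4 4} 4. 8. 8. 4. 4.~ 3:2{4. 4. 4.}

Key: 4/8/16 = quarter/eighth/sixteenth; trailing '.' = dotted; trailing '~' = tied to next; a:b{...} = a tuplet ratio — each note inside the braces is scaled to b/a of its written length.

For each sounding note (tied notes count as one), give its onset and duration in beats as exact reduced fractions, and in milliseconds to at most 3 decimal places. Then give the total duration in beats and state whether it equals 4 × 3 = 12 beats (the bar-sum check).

1) 0.0ms=0b +500.0ms=3/2b
2) 500.0ms=3/2b +500.0ms=3/2b
3) 1000.0ms=3b +500.0ms=3/2b
4) 1500.0ms=9/2b +250.0ms=3/4b
5) 1750.0ms=21/4b +250.0ms=3/4b
6) 2000.0ms=6b +500.0ms=3/2b
7) 2500.0ms=15/2b +833.333ms=5/2b
8) 3333.333ms=10b +333.333ms=1b
9) 3666.667ms=11b +333.333ms=1b
Σ=12b of 12 (180bpm 3/4) — PASS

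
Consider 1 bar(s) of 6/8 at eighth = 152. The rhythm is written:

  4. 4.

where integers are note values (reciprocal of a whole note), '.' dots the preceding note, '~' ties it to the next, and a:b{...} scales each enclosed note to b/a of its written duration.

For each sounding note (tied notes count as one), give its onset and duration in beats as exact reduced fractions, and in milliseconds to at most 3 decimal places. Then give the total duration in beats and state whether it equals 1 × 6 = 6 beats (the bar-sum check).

1) 0.0ms=0b +1184.211ms=3b
2) 1184.211ms=3b +1184.211ms=3b
Σ=6b of 6 (152bpm 6/8) — PASS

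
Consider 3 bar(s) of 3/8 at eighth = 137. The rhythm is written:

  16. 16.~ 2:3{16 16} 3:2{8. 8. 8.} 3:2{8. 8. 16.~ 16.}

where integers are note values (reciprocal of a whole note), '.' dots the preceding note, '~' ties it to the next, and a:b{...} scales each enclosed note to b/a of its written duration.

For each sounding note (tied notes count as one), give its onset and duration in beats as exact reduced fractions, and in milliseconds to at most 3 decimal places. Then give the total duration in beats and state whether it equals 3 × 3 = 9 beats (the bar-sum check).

1) 0.0ms=0b +328.467ms=3/4b
2) 328.467ms=3/4b +656.934ms=3/2b
3) 985.401ms=9/4b +328.467ms=3/4b
4) 1313.869ms=3b +437.956ms=1b
5) 1751.825ms=4b +437.956ms=1b
6) 2189.781ms=5b +437.956ms=1b
7) 2627.737ms=6b +437.956ms=1b
8) 3065.693ms=7b +437.956ms=1b
9) 3503.65ms=8b +437.956ms=1b
Σ=9b of 9 (137bpm 3/8) — PASS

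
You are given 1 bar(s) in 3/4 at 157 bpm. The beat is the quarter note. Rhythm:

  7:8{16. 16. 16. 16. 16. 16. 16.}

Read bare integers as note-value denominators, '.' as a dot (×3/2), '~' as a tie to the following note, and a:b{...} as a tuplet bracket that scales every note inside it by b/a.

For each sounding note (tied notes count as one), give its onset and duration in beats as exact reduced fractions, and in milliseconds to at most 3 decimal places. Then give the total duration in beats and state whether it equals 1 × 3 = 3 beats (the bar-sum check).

1) 0.0ms=0b +163.785ms=3/7b
2) 163.785ms=3/7b +163.785ms=3/7b
3) 327.571ms=6/7b +163.785ms=3/7b
4) 491.356ms=9/7b +163.785ms=3/7b
5) 655.141ms=12/7b +163.785ms=3/7b
6) 818.926ms=15/7b +163.785ms=3/7b
7) 982.712ms=18/7b +163.785ms=3/7b
Σ=3b of 3 (157bpm 3/4) — PASS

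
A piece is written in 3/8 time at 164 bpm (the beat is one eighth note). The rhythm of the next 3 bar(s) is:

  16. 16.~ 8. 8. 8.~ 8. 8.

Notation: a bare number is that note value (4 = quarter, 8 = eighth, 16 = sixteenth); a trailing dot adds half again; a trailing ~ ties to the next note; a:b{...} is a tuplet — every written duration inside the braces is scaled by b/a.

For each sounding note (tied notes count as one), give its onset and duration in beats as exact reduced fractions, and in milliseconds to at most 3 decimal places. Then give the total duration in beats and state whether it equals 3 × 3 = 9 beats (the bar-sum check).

1) 0.0ms=0b +274.39ms=3/4b
2) 274.39ms=3/4b +823.171ms=9/4b
3) 1097.561ms=3b +548.78ms=3/2b
4) 1646.341ms=9/2b +1097.561ms=3b
5) 2743.902ms=15/2b +548.78ms=3/2b
Σ=9b of 9 (164bpm 3/8) — PASS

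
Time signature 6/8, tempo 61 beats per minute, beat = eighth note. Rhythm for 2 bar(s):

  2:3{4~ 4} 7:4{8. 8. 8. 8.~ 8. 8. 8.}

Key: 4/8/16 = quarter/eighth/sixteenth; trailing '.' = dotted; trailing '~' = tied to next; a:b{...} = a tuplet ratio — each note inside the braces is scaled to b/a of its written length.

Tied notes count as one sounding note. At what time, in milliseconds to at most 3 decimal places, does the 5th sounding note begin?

note 5 onset = 60/7b = 8430.913ms

1. 0.0ms @ 0 + 5901.639ms (6)
2. 5901.639ms @ 6 + 843.091ms (6/7)
3. 6744.731ms @ 48/7 + 843.091ms (6/7)
4. 7587.822ms @ 54/7 + 843.091ms (6/7)
5. 8430.913ms @ 60/7 + 1686.183ms (12/7)
6. 10117.096ms @ 72/7 + 843.091ms (6/7)
7. 10960.187ms @ 78/7 + 843.091ms (6/7)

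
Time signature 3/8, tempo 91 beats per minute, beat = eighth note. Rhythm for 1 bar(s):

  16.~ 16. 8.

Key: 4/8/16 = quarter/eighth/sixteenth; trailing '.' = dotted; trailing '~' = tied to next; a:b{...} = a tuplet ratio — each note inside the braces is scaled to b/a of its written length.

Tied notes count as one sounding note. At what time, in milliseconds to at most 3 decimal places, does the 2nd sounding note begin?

note 2 onset = 3/2b = 989.011ms

1. 0.0ms @ 0 + 989.011ms (3/2)
2. 989.011ms @ 3/2 + 989.011ms (3/2)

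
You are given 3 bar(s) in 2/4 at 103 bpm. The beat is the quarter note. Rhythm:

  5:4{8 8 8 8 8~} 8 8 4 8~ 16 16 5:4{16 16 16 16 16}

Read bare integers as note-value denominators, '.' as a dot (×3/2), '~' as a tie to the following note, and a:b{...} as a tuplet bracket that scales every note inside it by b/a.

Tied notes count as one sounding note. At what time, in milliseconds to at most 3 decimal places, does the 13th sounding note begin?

note 13 onset = 28/5b = 3262.136ms

1. 0.0ms @ 0 + 233.01ms (2/5)
2. 233.01ms @ 2/5 + 233.01ms (2/5)
3. 466.019ms @ 4/5 + 233.01ms (2/5)
4. 699.029ms @ 6/5 + 233.01ms (2/5)
5. 932.039ms @ 8/5 + 524.272ms (9/10)
6. 1456.311ms @ 5/2 + 291.262ms (1/2)
7. 1747.573ms @ 3 + 582.524ms (1)
8. 2330.097ms @ 4 + 436.893ms (3/4)
9. 2766.99ms @ 19/4 + 145.631ms (1/4)
10. 2912.621ms @ 5 + 116.505ms (1/5)
11. 3029.126ms @ 26/5 + 116.505ms (1/5)
12. 3145.631ms @ 27/5 + 116.505ms (1/5)
13. 3262.136ms @ 28/5 + 116.505ms (1/5)
14. 3378.641ms @ 29/5 + 116.505ms (1/5)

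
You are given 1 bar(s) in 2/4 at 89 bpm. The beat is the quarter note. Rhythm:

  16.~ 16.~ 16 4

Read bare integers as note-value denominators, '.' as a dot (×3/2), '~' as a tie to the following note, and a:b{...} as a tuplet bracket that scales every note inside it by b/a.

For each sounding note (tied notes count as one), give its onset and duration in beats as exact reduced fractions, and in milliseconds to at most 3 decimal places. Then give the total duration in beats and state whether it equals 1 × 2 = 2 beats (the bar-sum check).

1) 0.0ms=0b +674.157ms=1b
2) 674.157ms=1b +674.157ms=1b
Σ=2b of 2 (89bpm 2/4) — PASS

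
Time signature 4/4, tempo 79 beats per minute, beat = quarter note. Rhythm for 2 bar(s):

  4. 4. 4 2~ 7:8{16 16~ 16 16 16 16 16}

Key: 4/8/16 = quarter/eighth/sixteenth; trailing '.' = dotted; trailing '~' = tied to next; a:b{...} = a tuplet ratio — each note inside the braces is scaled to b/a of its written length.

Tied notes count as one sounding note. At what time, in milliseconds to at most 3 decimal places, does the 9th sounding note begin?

note 9 onset = 54/7b = 5858.951ms

1. 0.0ms @ 0 + 1139.241ms (3/2)
2. 1139.241ms @ 3/2 + 1139.241ms (3/2)
3. 2278.481ms @ 3 + 759.494ms (1)
4. 3037.975ms @ 4 + 1735.986ms (16/7)
5. 4773.96ms @ 44/7 + 433.996ms (4/7)
6. 5207.957ms @ 48/7 + 216.998ms (2/7)
7. 5424.955ms @ 50/7 + 216.998ms (2/7)
8. 5641.953ms @ 52/7 + 216.998ms (2/7)
9. 5858.951ms @ 54/7 + 216.998ms (2/7)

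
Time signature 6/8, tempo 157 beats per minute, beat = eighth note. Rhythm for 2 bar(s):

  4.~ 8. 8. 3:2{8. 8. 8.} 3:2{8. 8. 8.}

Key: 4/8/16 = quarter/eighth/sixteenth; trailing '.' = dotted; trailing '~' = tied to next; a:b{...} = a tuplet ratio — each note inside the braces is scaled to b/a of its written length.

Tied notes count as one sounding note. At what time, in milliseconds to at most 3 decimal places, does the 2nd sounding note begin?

1. 0.0ms @ 0 + 1719.745ms (9/2)
2. 1719.745ms @ 9/2 + 573.248ms (3/2)
3. 2292.994ms @ 6 + 382.166ms (1)
4. 2675.159ms @ 7 + 382.166ms (1)
5. 3057.325ms @ 8 + 382.166ms (1)
6. 3439.49ms @ 9 + 382.166ms (1)
7. 3821.656ms @ 10 + 382.166ms (1)
8. 4203.822ms @ 11 + 382.166ms (1)

note 2 onset = 9/2b = 1719.745ms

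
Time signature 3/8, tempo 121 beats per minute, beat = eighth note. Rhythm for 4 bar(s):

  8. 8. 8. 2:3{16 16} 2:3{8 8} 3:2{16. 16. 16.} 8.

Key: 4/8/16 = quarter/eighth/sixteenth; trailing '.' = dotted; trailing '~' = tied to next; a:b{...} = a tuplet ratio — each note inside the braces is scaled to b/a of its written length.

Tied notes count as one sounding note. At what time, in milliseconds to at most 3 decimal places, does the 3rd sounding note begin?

1. 0.0ms @ 0 + 743.802ms (3/2)
2. 743.802ms @ 3/2 + 743.802ms (3/2)
3. 1487.603ms @ 3 + 743.802ms (3/2)
4. 2231.405ms @ 9/2 + 371.901ms (3/4)
5. 2603.306ms @ 21/4 + 371.901ms (3/4)
6. 2975.207ms @ 6 + 743.802ms (3/2)
7. 3719.008ms @ 15/2 + 743.802ms (3/2)
8. 4462.81ms @ 9 + 247.934ms (1/2)
9. 4710.744ms @ 19/2 + 247.934ms (1/2)
10. 4958.678ms @ 10 + 247.934ms (1/2)
11. 5206.612ms @ 21/2 + 743.802ms (3/2)

note 3 onset = 3b = 1487.603ms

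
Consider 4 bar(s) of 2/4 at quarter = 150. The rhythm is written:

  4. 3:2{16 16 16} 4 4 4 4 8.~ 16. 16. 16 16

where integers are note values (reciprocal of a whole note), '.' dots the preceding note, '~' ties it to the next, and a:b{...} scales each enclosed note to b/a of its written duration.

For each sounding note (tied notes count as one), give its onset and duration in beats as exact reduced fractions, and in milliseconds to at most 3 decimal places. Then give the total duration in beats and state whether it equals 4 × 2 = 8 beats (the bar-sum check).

1) 0.0ms=0b +600.0ms=3/2b
2) 600.0ms=3/2b +66.667ms=1/6b
3) 666.667ms=5/3b +66.667ms=1/6b
4) 733.333ms=11/6b +66.667ms=1/6b
5) 800.0ms=2b +400.0ms=1b
6) 1200.0ms=3b +400.0ms=1b
7) 1600.0ms=4b +400.0ms=1b
8) 2000.0ms=5b +400.0ms=1b
9) 2400.0ms=6b +450.0ms=9/8b
10) 2850.0ms=57/8b +150.0ms=3/8b
11) 3000.0ms=15/2b +100.0ms=1/4b
12) 3100.0ms=31/4b +100.0ms=1/4b
Σ=8b of 8 (150bpm 2/4) — PASS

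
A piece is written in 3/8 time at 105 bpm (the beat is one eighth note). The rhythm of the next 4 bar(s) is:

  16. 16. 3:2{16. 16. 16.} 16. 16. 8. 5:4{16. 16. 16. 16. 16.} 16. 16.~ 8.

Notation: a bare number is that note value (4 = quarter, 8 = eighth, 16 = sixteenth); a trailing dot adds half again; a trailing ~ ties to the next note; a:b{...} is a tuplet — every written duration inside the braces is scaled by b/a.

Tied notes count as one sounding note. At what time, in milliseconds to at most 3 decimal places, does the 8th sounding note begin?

note 8 onset = 9/2b = 2571.429ms

1. 0.0ms @ 0 + 428.571ms (3/4)
2. 428.571ms @ 3/4 + 428.571ms (3/4)
3. 857.143ms @ 3/2 + 285.714ms (1/2)
4. 1142.857ms @ 2 + 285.714ms (1/2)
5. 1428.571ms @ 5/2 + 285.714ms (1/2)
6. 1714.286ms @ 3 + 428.571ms (3/4)
7. 2142.857ms @ 15/4 + 428.571ms (3/4)
8. 2571.429ms @ 9/2 + 857.143ms (3/2)
9. 3428.571ms @ 6 + 342.857ms (3/5)
10. 3771.429ms @ 33/5 + 342.857ms (3/5)
11. 4114.286ms @ 36/5 + 342.857ms (3/5)
12. 4457.143ms @ 39/5 + 342.857ms (3/5)
13. 4800.0ms @ 42/5 + 342.857ms (3/5)
14. 5142.857ms @ 9 + 428.571ms (3/4)
15. 5571.429ms @ 39/4 + 1285.714ms (9/4)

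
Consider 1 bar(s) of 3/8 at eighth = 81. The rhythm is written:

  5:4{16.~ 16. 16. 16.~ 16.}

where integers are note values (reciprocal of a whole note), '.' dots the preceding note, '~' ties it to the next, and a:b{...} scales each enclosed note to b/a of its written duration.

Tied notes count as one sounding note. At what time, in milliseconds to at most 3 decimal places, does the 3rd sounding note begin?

1. 0.0ms @ 0 + 888.889ms (6/5)
2. 888.889ms @ 6/5 + 444.444ms (3/5)
3. 1333.333ms @ 9/5 + 888.889ms (6/5)

note 3 onset = 9/5b = 1333.333ms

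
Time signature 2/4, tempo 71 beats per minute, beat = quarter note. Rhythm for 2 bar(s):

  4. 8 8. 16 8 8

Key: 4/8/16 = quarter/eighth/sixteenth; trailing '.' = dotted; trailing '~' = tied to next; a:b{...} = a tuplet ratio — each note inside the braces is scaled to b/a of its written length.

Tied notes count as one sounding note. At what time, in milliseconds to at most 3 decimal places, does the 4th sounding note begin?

note 4 onset = 11/4b = 2323.944ms

1. 0.0ms @ 0 + 1267.606ms (3/2)
2. 1267.606ms @ 3/2 + 422.535ms (1/2)
3. 1690.141ms @ 2 + 633.803ms (3/4)
4. 2323.944ms @ 11/4 + 211.268ms (1/4)
5. 2535.211ms @ 3 + 422.535ms (1/2)
6. 2957.746ms @ 7/2 + 422.535ms (1/2)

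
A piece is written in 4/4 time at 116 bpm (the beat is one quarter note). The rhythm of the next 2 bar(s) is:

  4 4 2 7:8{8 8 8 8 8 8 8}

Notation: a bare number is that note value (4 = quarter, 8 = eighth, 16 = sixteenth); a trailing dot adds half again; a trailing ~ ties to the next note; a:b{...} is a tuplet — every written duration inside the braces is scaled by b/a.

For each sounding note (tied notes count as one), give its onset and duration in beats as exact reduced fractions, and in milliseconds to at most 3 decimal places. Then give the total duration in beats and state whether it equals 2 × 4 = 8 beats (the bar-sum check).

1) 0.0ms=0b +517.241ms=1b
2) 517.241ms=1b +517.241ms=1b
3) 1034.483ms=2b +1034.483ms=2b
4) 2068.966ms=4b +295.567ms=4/7b
5) 2364.532ms=32/7b +295.567ms=4/7b
6) 2660.099ms=36/7b +295.567ms=4/7b
7) 2955.665ms=40/7b +295.567ms=4/7b
8) 3251.232ms=44/7b +295.567ms=4/7b
9) 3546.798ms=48/7b +295.567ms=4/7b
10) 3842.365ms=52/7b +295.567ms=4/7b
Σ=8b of 8 (116bpm 4/4) — PASS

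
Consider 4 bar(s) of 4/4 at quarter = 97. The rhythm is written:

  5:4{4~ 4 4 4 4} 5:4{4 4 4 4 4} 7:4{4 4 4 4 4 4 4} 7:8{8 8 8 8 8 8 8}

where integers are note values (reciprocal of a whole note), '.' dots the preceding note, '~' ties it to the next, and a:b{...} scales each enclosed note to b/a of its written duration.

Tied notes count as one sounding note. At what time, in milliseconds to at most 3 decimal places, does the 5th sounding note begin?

1. 0.0ms @ 0 + 989.691ms (8/5)
2. 989.691ms @ 8/5 + 494.845ms (4/5)
3. 1484.536ms @ 12/5 + 494.845ms (4/5)
4. 1979.381ms @ 16/5 + 494.845ms (4/5)
5. 2474.227ms @ 4 + 494.845ms (4/5)
6. 2969.072ms @ 24/5 + 494.845ms (4/5)
7. 3463.918ms @ 28/5 + 494.845ms (4/5)
8. 3958.763ms @ 32/5 + 494.845ms (4/5)
9. 4453.608ms @ 36/5 + 494.845ms (4/5)
10. 4948.454ms @ 8 + 353.461ms (4/7)
11. 5301.915ms @ 60/7 + 353.461ms (4/7)
12. 5655.376ms @ 64/7 + 353.461ms (4/7)
13. 6008.837ms @ 68/7 + 353.461ms (4/7)
14. 6362.297ms @ 72/7 + 353.461ms (4/7)
15. 6715.758ms @ 76/7 + 353.461ms (4/7)
16. 7069.219ms @ 80/7 + 353.461ms (4/7)
17. 7422.68ms @ 12 + 353.461ms (4/7)
18. 7776.141ms @ 88/7 + 353.461ms (4/7)
19. 8129.602ms @ 92/7 + 353.461ms (4/7)
20. 8483.063ms @ 96/7 + 353.461ms (4/7)
21. 8836.524ms @ 100/7 + 353.461ms (4/7)
22. 9189.985ms @ 104/7 + 353.461ms (4/7)
23. 9543.446ms @ 108/7 + 353.461ms (4/7)

note 5 onset = 4b = 2474.227ms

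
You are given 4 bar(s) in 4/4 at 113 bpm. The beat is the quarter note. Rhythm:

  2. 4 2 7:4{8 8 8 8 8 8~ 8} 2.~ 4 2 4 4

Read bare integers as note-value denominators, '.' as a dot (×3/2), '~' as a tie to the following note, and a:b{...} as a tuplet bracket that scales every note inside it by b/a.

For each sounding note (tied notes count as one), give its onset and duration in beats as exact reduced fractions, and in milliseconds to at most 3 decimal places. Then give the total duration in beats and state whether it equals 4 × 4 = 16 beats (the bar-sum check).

1) 0.0ms=0b +1592.92ms=3b
2) 1592.92ms=3b +530.973ms=1b
3) 2123.894ms=4b +1061.947ms=2b
4) 3185.841ms=6b +151.707ms=2/7b
5) 3337.547ms=44/7b +151.707ms=2/7b
6) 3489.254ms=46/7b +151.707ms=2/7b
7) 3640.961ms=48/7b +151.707ms=2/7b
8) 3792.668ms=50/7b +151.707ms=2/7b
9) 3944.374ms=52/7b +303.413ms=4/7b
10) 4247.788ms=8b +2123.894ms=4b
11) 6371.681ms=12b +1061.947ms=2b
12) 7433.628ms=14b +530.973ms=1b
13) 7964.602ms=15b +530.973ms=1b
Σ=16b of 16 (113bpm 4/4) — PASS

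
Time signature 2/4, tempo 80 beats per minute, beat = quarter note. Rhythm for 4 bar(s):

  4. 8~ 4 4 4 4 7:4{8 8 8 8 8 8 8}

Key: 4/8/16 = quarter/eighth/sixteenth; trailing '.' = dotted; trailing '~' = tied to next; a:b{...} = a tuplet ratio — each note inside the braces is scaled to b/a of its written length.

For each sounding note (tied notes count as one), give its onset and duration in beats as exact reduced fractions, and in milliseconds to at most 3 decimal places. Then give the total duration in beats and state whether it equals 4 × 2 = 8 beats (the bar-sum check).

1) 0.0ms=0b +1125.0ms=3/2b
2) 1125.0ms=3/2b +1125.0ms=3/2b
3) 2250.0ms=3b +750.0ms=1b
4) 3000.0ms=4b +750.0ms=1b
5) 3750.0ms=5b +750.0ms=1b
6) 4500.0ms=6b +214.286ms=2/7b
7) 4714.286ms=44/7b +214.286ms=2/7b
8) 4928.571ms=46/7b +214.286ms=2/7b
9) 5142.857ms=48/7b +214.286ms=2/7b
10) 5357.143ms=50/7b +214.286ms=2/7b
11) 5571.429ms=52/7b +214.286ms=2/7b
12) 5785.714ms=54/7b +214.286ms=2/7b
Σ=8b of 8 (80bpm 2/4) — PASS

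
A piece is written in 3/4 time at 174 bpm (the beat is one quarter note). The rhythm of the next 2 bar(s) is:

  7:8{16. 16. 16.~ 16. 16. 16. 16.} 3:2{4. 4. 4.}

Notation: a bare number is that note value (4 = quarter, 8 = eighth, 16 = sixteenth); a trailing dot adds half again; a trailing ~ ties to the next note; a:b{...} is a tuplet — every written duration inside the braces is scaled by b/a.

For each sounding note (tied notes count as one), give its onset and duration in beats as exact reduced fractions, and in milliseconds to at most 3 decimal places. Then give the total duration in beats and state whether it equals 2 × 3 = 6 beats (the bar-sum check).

1) 0.0ms=0b +147.783ms=3/7b
2) 147.783ms=3/7b +147.783ms=3/7b
3) 295.567ms=6/7b +295.567ms=6/7b
4) 591.133ms=12/7b +147.783ms=3/7b
5) 738.916ms=15/7b +147.783ms=3/7b
6) 886.7ms=18/7b +147.783ms=3/7b
7) 1034.483ms=3b +344.828ms=1b
8) 1379.31ms=4b +344.828ms=1b
9) 1724.138ms=5b +344.828ms=1b
Σ=6b of 6 (174bpm 3/4) — PASS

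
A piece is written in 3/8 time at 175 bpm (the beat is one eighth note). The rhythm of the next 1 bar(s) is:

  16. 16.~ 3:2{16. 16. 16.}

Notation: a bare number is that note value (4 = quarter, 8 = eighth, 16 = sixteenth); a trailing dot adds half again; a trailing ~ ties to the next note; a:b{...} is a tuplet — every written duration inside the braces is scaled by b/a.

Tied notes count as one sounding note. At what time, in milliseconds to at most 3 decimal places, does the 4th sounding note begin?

1. 0.0ms @ 0 + 257.143ms (3/4)
2. 257.143ms @ 3/4 + 428.571ms (5/4)
3. 685.714ms @ 2 + 171.429ms (1/2)
4. 857.143ms @ 5/2 + 171.429ms (1/2)

note 4 onset = 5/2b = 857.143ms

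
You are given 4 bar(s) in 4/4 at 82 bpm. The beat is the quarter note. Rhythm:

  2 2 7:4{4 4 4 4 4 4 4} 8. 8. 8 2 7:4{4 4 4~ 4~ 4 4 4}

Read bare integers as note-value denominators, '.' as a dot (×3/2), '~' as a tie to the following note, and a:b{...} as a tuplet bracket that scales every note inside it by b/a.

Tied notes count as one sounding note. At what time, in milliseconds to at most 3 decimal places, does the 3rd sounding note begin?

note 3 onset = 4b = 2926.829ms

1. 0.0ms @ 0 + 1463.415ms (2)
2. 1463.415ms @ 2 + 1463.415ms (2)
3. 2926.829ms @ 4 + 418.118ms (4/7)
4. 3344.948ms @ 32/7 + 418.118ms (4/7)
5. 3763.066ms @ 36/7 + 418.118ms (4/7)
6. 4181.185ms @ 40/7 + 418.118ms (4/7)
7. 4599.303ms @ 44/7 + 418.118ms (4/7)
8. 5017.422ms @ 48/7 + 418.118ms (4/7)
9. 5435.54ms @ 52/7 + 418.118ms (4/7)
10. 5853.659ms @ 8 + 548.78ms (3/4)
11. 6402.439ms @ 35/4 + 548.78ms (3/4)
12. 6951.22ms @ 19/2 + 365.854ms (1/2)
13. 7317.073ms @ 10 + 1463.415ms (2)
14. 8780.488ms @ 12 + 418.118ms (4/7)
15. 9198.606ms @ 88/7 + 418.118ms (4/7)
16. 9616.725ms @ 92/7 + 1254.355ms (12/7)
17. 10871.08ms @ 104/7 + 418.118ms (4/7)
18. 11289.199ms @ 108/7 + 418.118ms (4/7)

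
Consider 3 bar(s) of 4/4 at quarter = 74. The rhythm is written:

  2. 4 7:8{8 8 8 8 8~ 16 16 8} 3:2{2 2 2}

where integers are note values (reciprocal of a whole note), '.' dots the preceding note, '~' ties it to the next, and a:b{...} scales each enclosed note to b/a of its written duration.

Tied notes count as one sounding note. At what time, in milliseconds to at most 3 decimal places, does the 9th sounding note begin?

note 9 onset = 52/7b = 6023.166ms

1. 0.0ms @ 0 + 2432.432ms (3)
2. 2432.432ms @ 3 + 810.811ms (1)
3. 3243.243ms @ 4 + 463.32ms (4/7)
4. 3706.564ms @ 32/7 + 463.32ms (4/7)
5. 4169.884ms @ 36/7 + 463.32ms (4/7)
6. 4633.205ms @ 40/7 + 463.32ms (4/7)
7. 5096.525ms @ 44/7 + 694.981ms (6/7)
8. 5791.506ms @ 50/7 + 231.66ms (2/7)
9. 6023.166ms @ 52/7 + 463.32ms (4/7)
10. 6486.486ms @ 8 + 1081.081ms (4/3)
11. 7567.568ms @ 28/3 + 1081.081ms (4/3)
12. 8648.649ms @ 32/3 + 1081.081ms (4/3)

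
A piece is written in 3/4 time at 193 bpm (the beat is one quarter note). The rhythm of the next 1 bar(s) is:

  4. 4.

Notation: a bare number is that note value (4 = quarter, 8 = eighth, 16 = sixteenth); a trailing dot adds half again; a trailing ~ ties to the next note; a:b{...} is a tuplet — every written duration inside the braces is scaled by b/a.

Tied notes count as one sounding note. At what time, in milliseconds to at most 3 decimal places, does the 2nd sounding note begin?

1. 0.0ms @ 0 + 466.321ms (3/2)
2. 466.321ms @ 3/2 + 466.321ms (3/2)

note 2 onset = 3/2b = 466.321ms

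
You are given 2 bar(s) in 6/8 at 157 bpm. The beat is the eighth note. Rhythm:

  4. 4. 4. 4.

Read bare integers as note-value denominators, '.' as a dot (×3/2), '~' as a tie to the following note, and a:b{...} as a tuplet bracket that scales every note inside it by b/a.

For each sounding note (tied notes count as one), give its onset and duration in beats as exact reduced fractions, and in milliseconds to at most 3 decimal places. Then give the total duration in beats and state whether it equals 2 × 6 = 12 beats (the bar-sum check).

1) 0.0ms=0b +1146.497ms=3b
2) 1146.497ms=3b +1146.497ms=3b
3) 2292.994ms=6b +1146.497ms=3b
4) 3439.49ms=9b +1146.497ms=3b
Σ=12b of 12 (157bpm 6/8) — PASS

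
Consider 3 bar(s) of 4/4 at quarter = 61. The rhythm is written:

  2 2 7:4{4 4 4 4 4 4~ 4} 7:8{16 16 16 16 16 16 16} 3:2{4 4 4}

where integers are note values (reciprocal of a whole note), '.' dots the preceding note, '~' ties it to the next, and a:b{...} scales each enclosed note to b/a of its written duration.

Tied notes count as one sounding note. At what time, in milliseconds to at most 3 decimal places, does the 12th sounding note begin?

note 12 onset = 62/7b = 8711.944ms

1. 0.0ms @ 0 + 1967.213ms (2)
2. 1967.213ms @ 2 + 1967.213ms (2)
3. 3934.426ms @ 4 + 562.061ms (4/7)
4. 4496.487ms @ 32/7 + 562.061ms (4/7)
5. 5058.548ms @ 36/7 + 562.061ms (4/7)
6. 5620.609ms @ 40/7 + 562.061ms (4/7)
7. 6182.67ms @ 44/7 + 562.061ms (4/7)
8. 6744.731ms @ 48/7 + 1124.122ms (8/7)
9. 7868.852ms @ 8 + 281.03ms (2/7)
10. 8149.883ms @ 58/7 + 281.03ms (2/7)
11. 8430.913ms @ 60/7 + 281.03ms (2/7)
12. 8711.944ms @ 62/7 + 281.03ms (2/7)
13. 8992.974ms @ 64/7 + 281.03ms (2/7)
14. 9274.005ms @ 66/7 + 281.03ms (2/7)
15. 9555.035ms @ 68/7 + 281.03ms (2/7)
16. 9836.066ms @ 10 + 655.738ms (2/3)
17. 10491.803ms @ 32/3 + 655.738ms (2/3)
18. 11147.541ms @ 34/3 + 655.738ms (2/3)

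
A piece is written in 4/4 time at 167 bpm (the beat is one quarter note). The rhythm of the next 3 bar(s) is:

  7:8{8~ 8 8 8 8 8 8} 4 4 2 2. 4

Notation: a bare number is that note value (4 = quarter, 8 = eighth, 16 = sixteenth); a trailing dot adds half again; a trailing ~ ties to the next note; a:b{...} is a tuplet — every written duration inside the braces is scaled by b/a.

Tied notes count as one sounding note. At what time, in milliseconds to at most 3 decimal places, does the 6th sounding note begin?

1. 0.0ms @ 0 + 410.607ms (8/7)
2. 410.607ms @ 8/7 + 205.304ms (4/7)
3. 615.911ms @ 12/7 + 205.304ms (4/7)
4. 821.215ms @ 16/7 + 205.304ms (4/7)
5. 1026.518ms @ 20/7 + 205.304ms (4/7)
6. 1231.822ms @ 24/7 + 205.304ms (4/7)
7. 1437.126ms @ 4 + 359.281ms (1)
8. 1796.407ms @ 5 + 359.281ms (1)
9. 2155.689ms @ 6 + 718.563ms (2)
10. 2874.251ms @ 8 + 1077.844ms (3)
11. 3952.096ms @ 11 + 359.281ms (1)

note 6 onset = 24/7b = 1231.822ms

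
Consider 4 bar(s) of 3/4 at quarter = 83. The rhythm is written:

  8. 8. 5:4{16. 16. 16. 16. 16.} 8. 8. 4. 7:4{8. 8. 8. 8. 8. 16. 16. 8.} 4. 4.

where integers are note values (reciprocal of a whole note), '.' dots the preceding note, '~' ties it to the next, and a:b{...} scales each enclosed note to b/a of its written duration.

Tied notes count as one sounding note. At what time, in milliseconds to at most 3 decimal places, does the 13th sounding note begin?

1. 0.0ms @ 0 + 542.169ms (3/4)
2. 542.169ms @ 3/4 + 542.169ms (3/4)
3. 1084.337ms @ 3/2 + 216.867ms (3/10)
4. 1301.205ms @ 9/5 + 216.867ms (3/10)
5. 1518.072ms @ 21/10 + 216.867ms (3/10)
6. 1734.94ms @ 12/5 + 216.867ms (3/10)
7. 1951.807ms @ 27/10 + 216.867ms (3/10)
8. 2168.675ms @ 3 + 542.169ms (3/4)
9. 2710.843ms @ 15/4 + 542.169ms (3/4)
10. 3253.012ms @ 9/2 + 1084.337ms (3/2)
11. 4337.349ms @ 6 + 309.811ms (3/7)
12. 4647.16ms @ 45/7 + 309.811ms (3/7)
13. 4956.971ms @ 48/7 + 309.811ms (3/7)
14. 5266.781ms @ 51/7 + 309.811ms (3/7)
15. 5576.592ms @ 54/7 + 309.811ms (3/7)
16. 5886.403ms @ 57/7 + 154.905ms (3/14)
17. 6041.308ms @ 117/14 + 154.905ms (3/14)
18. 6196.213ms @ 60/7 + 309.811ms (3/7)
19. 6506.024ms @ 9 + 1084.337ms (3/2)
20. 7590.361ms @ 21/2 + 1084.337ms (3/2)

note 13 onset = 48/7b = 4956.971ms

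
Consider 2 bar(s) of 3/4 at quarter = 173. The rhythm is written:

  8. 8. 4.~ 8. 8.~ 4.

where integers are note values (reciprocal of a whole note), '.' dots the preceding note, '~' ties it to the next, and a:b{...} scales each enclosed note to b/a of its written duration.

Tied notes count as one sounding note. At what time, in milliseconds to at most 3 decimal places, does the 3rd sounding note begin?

1. 0.0ms @ 0 + 260.116ms (3/4)
2. 260.116ms @ 3/4 + 260.116ms (3/4)
3. 520.231ms @ 3/2 + 780.347ms (9/4)
4. 1300.578ms @ 15/4 + 780.347ms (9/4)

note 3 onset = 3/2b = 520.231ms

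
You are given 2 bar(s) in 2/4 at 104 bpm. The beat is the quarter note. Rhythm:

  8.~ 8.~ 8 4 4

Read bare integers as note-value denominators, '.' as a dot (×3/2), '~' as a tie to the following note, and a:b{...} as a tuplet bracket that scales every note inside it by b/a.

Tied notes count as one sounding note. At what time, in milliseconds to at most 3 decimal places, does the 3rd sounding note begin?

1. 0.0ms @ 0 + 1153.846ms (2)
2. 1153.846ms @ 2 + 576.923ms (1)
3. 1730.769ms @ 3 + 576.923ms (1)

note 3 onset = 3b = 1730.769ms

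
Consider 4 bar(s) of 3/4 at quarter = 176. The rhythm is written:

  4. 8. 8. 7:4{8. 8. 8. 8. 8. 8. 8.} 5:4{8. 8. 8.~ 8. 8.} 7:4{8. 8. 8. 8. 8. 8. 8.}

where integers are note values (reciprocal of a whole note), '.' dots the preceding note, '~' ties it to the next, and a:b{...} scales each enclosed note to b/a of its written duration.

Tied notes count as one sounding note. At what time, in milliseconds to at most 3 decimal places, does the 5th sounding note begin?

1. 0.0ms @ 0 + 511.364ms (3/2)
2. 511.364ms @ 3/2 + 255.682ms (3/4)
3. 767.045ms @ 9/4 + 255.682ms (3/4)
4. 1022.727ms @ 3 + 146.104ms (3/7)
5. 1168.831ms @ 24/7 + 146.104ms (3/7)
6. 1314.935ms @ 27/7 + 146.104ms (3/7)
7. 1461.039ms @ 30/7 + 146.104ms (3/7)
8. 1607.143ms @ 33/7 + 146.104ms (3/7)
9. 1753.247ms @ 36/7 + 146.104ms (3/7)
10. 1899.351ms @ 39/7 + 146.104ms (3/7)
11. 2045.455ms @ 6 + 204.545ms (3/5)
12. 2250.0ms @ 33/5 + 204.545ms (3/5)
13. 2454.545ms @ 36/5 + 409.091ms (6/5)
14. 2863.636ms @ 42/5 + 204.545ms (3/5)
15. 3068.182ms @ 9 + 146.104ms (3/7)
16. 3214.286ms @ 66/7 + 146.104ms (3/7)
17. 3360.39ms @ 69/7 + 146.104ms (3/7)
18. 3506.494ms @ 72/7 + 146.104ms (3/7)
19. 3652.597ms @ 75/7 + 146.104ms (3/7)
20. 3798.701ms @ 78/7 + 146.104ms (3/7)
21. 3944.805ms @ 81/7 + 146.104ms (3/7)

note 5 onset = 24/7b = 1168.831ms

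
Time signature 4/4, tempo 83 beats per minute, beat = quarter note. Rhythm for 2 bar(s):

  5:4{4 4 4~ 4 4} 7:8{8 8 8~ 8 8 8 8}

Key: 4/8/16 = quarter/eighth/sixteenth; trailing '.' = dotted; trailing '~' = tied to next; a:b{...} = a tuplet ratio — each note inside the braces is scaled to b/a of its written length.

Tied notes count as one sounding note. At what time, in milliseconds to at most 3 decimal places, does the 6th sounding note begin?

note 6 onset = 32/7b = 3304.647ms

1. 0.0ms @ 0 + 578.313ms (4/5)
2. 578.313ms @ 4/5 + 578.313ms (4/5)
3. 1156.627ms @ 8/5 + 1156.627ms (8/5)
4. 2313.253ms @ 16/5 + 578.313ms (4/5)
5. 2891.566ms @ 4 + 413.081ms (4/7)
6. 3304.647ms @ 32/7 + 413.081ms (4/7)
7. 3717.728ms @ 36/7 + 826.162ms (8/7)
8. 4543.89ms @ 44/7 + 413.081ms (4/7)
9. 4956.971ms @ 48/7 + 413.081ms (4/7)
10. 5370.052ms @ 52/7 + 413.081ms (4/7)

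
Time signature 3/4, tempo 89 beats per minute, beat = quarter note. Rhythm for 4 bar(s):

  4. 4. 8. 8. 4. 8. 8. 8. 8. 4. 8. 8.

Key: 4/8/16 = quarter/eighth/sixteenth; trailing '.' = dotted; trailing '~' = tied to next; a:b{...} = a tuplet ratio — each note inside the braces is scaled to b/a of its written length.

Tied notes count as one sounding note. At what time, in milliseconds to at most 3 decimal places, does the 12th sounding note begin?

1. 0.0ms @ 0 + 1011.236ms (3/2)
2. 1011.236ms @ 3/2 + 1011.236ms (3/2)
3. 2022.472ms @ 3 + 505.618ms (3/4)
4. 2528.09ms @ 15/4 + 505.618ms (3/4)
5. 3033.708ms @ 9/2 + 1011.236ms (3/2)
6. 4044.944ms @ 6 + 505.618ms (3/4)
7. 4550.562ms @ 27/4 + 505.618ms (3/4)
8. 5056.18ms @ 15/2 + 505.618ms (3/4)
9. 5561.798ms @ 33/4 + 505.618ms (3/4)
10. 6067.416ms @ 9 + 1011.236ms (3/2)
11. 7078.652ms @ 21/2 + 505.618ms (3/4)
12. 7584.27ms @ 45/4 + 505.618ms (3/4)

note 12 onset = 45/4b = 7584.27ms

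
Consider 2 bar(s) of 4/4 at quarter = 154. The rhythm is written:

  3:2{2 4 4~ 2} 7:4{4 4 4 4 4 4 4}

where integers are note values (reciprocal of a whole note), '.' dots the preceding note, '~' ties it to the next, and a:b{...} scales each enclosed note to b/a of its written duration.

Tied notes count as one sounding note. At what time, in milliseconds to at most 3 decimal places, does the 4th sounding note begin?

1. 0.0ms @ 0 + 519.481ms (4/3)
2. 519.481ms @ 4/3 + 259.74ms (2/3)
3. 779.221ms @ 2 + 779.221ms (2)
4. 1558.442ms @ 4 + 222.635ms (4/7)
5. 1781.076ms @ 32/7 + 222.635ms (4/7)
6. 2003.711ms @ 36/7 + 222.635ms (4/7)
7. 2226.345ms @ 40/7 + 222.635ms (4/7)
8. 2448.98ms @ 44/7 + 222.635ms (4/7)
9. 2671.614ms @ 48/7 + 222.635ms (4/7)
10. 2894.249ms @ 52/7 + 222.635ms (4/7)

note 4 onset = 4b = 1558.442ms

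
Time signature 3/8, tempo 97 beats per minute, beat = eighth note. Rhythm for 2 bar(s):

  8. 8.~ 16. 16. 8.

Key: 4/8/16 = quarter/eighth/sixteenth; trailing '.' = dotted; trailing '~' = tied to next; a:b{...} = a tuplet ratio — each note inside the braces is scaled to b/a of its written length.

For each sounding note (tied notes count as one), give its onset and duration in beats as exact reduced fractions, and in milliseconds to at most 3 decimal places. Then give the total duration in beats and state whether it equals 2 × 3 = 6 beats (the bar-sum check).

1) 0.0ms=0b +927.835ms=3/2b
2) 927.835ms=3/2b +1391.753ms=9/4b
3) 2319.588ms=15/4b +463.918ms=3/4b
4) 2783.505ms=9/2b +927.835ms=3/2b
Σ=6b of 6 (97bpm 3/8) — PASS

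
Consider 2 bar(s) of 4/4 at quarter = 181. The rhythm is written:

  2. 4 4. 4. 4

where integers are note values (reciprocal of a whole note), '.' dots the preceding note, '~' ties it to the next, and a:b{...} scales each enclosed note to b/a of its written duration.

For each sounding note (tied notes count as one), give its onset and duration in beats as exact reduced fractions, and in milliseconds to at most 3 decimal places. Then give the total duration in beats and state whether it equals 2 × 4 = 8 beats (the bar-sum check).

1) 0.0ms=0b +994.475ms=3b
2) 994.475ms=3b +331.492ms=1b
3) 1325.967ms=4b +497.238ms=3/2b
4) 1823.204ms=11/2b +497.238ms=3/2b
5) 2320.442ms=7b +331.492ms=1b
Σ=8b of 8 (181bpm 4/4) — PASS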